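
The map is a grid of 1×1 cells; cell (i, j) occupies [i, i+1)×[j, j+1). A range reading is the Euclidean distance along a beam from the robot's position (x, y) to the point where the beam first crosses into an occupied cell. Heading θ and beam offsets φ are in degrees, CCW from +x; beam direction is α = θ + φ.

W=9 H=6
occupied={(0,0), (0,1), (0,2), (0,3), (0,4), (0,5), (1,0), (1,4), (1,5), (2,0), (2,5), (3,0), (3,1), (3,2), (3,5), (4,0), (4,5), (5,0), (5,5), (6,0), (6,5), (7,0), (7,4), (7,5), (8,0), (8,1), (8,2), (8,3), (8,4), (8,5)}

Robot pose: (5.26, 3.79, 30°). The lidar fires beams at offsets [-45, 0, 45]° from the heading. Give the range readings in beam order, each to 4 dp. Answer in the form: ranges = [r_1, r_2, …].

ranges = [2.8367, 2.0092, 1.2527]

beam 1: φ=-45°, α=345°
  dir = (cos 345°, sin 345°) = (0.9659, -0.2588); from cell (5,3)
  next x-line at t=0.7661, next y-line at t=3.0523; Δt_x=1.0353, Δt_y=3.8637
    x: enter (6,3) at t=0.7661
    x: enter (7,3) at t=1.8014
    x: enter (8,3) at t=2.8367 ← occupied
  → r_1 = 2.8367
beam 2: φ=0°, α=30°
  dir = (cos 30°, sin 30°) = (0.8660, 0.5000); from cell (5,3)
  next x-line at t=0.8545, next y-line at t=0.4200; Δt_x=1.1547, Δt_y=2.0000
    y: enter (5,4) at t=0.4200
    x: enter (6,4) at t=0.8545
    x: enter (7,4) at t=2.0092 ← occupied
  → r_2 = 2.0092
beam 3: φ=45°, α=75°
  dir = (cos 75°, sin 75°) = (0.2588, 0.9659); from cell (5,3)
  next x-line at t=2.8591, next y-line at t=0.2174; Δt_x=3.8637, Δt_y=1.0353
    y: enter (5,4) at t=0.2174
    y: enter (5,5) at t=1.2527 ← occupied
  → r_3 = 1.2527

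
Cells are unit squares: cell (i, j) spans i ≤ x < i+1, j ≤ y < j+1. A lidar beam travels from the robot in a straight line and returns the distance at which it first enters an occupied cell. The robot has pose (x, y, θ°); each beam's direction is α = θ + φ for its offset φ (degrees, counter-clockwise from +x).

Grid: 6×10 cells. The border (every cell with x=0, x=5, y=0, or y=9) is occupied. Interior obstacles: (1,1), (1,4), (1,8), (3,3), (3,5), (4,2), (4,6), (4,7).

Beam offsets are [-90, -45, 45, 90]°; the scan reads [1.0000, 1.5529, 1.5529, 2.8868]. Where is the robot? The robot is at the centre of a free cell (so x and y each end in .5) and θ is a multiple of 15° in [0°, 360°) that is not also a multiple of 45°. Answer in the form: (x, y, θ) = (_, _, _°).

(x, y, θ) = (3.5, 1.5, 60°)

Candidates: 24 free-cell centres × 16 headings = 384 poses. Raycast each; keep the one whose scan matches to 4 dp.
  (1.5, 3.5, 150°): beam 1 = 0.5774 ≠ 1.0000 ✗
  (3.5, 4.5, 300°): beam 1 = 2.8868 ≠ 1.0000 ✗
  (1.5, 5.5, 165°): beam 1 = 3.6235 ≠ 1.0000 ✗
  …
  (3.5, 1.5, 60°): r_1=1.0000, r_2=1.5529, r_3=1.5529, r_4=2.8868 — all match ✓
Only this pose fits every beam.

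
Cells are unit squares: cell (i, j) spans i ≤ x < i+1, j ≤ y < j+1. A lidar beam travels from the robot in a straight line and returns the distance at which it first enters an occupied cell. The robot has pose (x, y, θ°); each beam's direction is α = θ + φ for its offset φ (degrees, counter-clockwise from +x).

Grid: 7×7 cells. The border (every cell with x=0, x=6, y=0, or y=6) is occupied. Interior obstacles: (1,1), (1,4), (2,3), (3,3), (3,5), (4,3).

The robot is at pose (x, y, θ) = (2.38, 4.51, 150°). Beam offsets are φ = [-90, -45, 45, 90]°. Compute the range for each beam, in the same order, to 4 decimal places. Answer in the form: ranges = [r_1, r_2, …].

ranges = [1.2400, 1.5426, 0.3934, 0.5889]

beam 1: φ=-90°, α=60°
  cosα=0.5000 sinα=0.8660 | (2,4) | tMaxX 1.2400 tMaxY 0.5658 | tΔX 2.0000 tΔY 1.1547
    t=0.5658 [y] (2,5)
    t=1.2400 [x] (3,5) — stop
  → r_1 = 1.2400
beam 2: φ=-45°, α=105°
  cosα=-0.2588 sinα=0.9659 | (2,4) | tMaxX 1.4682 tMaxY 0.5073 | tΔX 3.8637 tΔY 1.0353
    t=0.5073 [y] (2,5)
    t=1.4682 [x] (1,5)
    t=1.5426 [y] (1,6) — stop
  → r_2 = 1.5426
beam 3: φ=45°, α=195°
  cosα=-0.9659 sinα=-0.2588 | (2,4) | tMaxX 0.3934 tMaxY 1.9705 | tΔX 1.0353 tΔY 3.8637
    t=0.3934 [x] (1,4) — stop
  → r_3 = 0.3934
beam 4: φ=90°, α=240°
  cosα=-0.5000 sinα=-0.8660 | (2,4) | tMaxX 0.7600 tMaxY 0.5889 | tΔX 2.0000 tΔY 1.1547
    t=0.5889 [y] (2,3) — stop
  → r_4 = 0.5889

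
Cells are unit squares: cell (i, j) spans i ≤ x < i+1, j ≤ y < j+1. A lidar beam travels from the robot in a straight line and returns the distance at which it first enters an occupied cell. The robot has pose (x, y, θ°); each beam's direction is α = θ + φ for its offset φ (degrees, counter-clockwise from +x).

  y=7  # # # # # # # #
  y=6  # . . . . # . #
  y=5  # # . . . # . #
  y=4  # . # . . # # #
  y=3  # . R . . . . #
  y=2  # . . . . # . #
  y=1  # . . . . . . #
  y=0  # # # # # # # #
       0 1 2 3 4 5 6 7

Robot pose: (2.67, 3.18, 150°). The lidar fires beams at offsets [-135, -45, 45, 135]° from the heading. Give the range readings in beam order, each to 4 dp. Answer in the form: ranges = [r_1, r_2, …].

beam 1: φ=-135°, α=15°
  cosα=0.9659 sinα=0.2588 | (2,3) | tMaxX 0.3416 tMaxY 3.1682 | tΔX 1.0353 tΔY 3.8637
    t=0.3416 [x] (3,3)
    t=1.3769 [x] (4,3)
    t=2.4122 [x] (5,3)
    t=3.1682 [y] (5,4) — stop
  → r_1 = 3.1682
beam 2: φ=-45°, α=105°
  cosα=-0.2588 sinα=0.9659 | (2,3) | tMaxX 2.5887 tMaxY 0.8489 | tΔX 3.8637 tΔY 1.0353
    t=0.8489 [y] (2,4) — stop
  → r_2 = 0.8489
beam 3: φ=45°, α=195°
  cosα=-0.9659 sinα=-0.2588 | (2,3) | tMaxX 0.6936 tMaxY 0.6955 | tΔX 1.0353 tΔY 3.8637
    t=0.6936 [x] (1,3)
    t=0.6955 [y] (1,2)
    t=1.7289 [x] (0,2) — stop
  → r_3 = 1.7289
beam 4: φ=135°, α=285°
  cosα=0.2588 sinα=-0.9659 | (2,3) | tMaxX 1.2750 tMaxY 0.1863 | tΔX 3.8637 tΔY 1.0353
    t=0.1863 [y] (2,2)
    t=1.2216 [y] (2,1)
    t=1.2750 [x] (3,1)
    t=2.2569 [y] (3,0) — stop
  → r_4 = 2.2569

ranges = [3.1682, 0.8489, 1.7289, 2.2569]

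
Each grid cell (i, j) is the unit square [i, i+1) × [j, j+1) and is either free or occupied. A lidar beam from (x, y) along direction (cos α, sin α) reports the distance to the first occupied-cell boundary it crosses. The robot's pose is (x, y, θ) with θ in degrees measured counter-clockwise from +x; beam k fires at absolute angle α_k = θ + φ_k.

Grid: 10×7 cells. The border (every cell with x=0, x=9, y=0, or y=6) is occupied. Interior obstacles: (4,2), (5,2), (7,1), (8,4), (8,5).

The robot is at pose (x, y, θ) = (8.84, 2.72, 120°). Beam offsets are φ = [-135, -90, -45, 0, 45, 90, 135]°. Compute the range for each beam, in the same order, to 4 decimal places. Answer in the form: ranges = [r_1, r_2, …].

ranges = [0.1656, 0.1848, 0.6182, 1.4780, 8.1166, 1.4400, 1.7807]

beam 1: φ=-135°, α=345°
  cosα=0.9659 sinα=-0.2588 | (8,2) | tMaxX 0.1656 tMaxY 2.7819 | tΔX 1.0353 tΔY 3.8637
    t=0.1656 [x] (9,2) — stop
  → r_1 = 0.1656
beam 2: φ=-90°, α=30°
  cosα=0.8660 sinα=0.5000 | (8,2) | tMaxX 0.1848 tMaxY 0.5600 | tΔX 1.1547 tΔY 2.0000
    t=0.1848 [x] (9,2) — stop
  → r_2 = 0.1848
beam 3: φ=-45°, α=75°
  cosα=0.2588 sinα=0.9659 | (8,2) | tMaxX 0.6182 tMaxY 0.2899 | tΔX 3.8637 tΔY 1.0353
    t=0.2899 [y] (8,3)
    t=0.6182 [x] (9,3) — stop
  → r_3 = 0.6182
beam 4: φ=0°, α=120°
  cosα=-0.5000 sinα=0.8660 | (8,2) | tMaxX 1.6800 tMaxY 0.3233 | tΔX 2.0000 tΔY 1.1547
    t=0.3233 [y] (8,3)
    t=1.4780 [y] (8,4) — stop
  → r_4 = 1.4780
beam 5: φ=45°, α=165°
  cosα=-0.9659 sinα=0.2588 | (8,2) | tMaxX 0.8696 tMaxY 1.0818 | tΔX 1.0353 tΔY 3.8637
    t=0.8696 [x] (7,2)
    t=1.0818 [y] (7,3)
    t=1.9049 [x] (6,3)
    t=2.9402 [x] (5,3)
    t=3.9755 [x] (4,3)
    t=4.9455 [y] (4,4)
    t=5.0107 [x] (3,4)
    t=6.0460 [x] (2,4)
    t=7.0813 [x] (1,4)
    t=8.1166 [x] (0,4) — stop
  → r_5 = 8.1166
beam 6: φ=90°, α=210°
  cosα=-0.8660 sinα=-0.5000 | (8,2) | tMaxX 0.9699 tMaxY 1.4400 | tΔX 1.1547 tΔY 2.0000
    t=0.9699 [x] (7,2)
    t=1.4400 [y] (7,1) — stop
  → r_6 = 1.4400
beam 7: φ=135°, α=255°
  cosα=-0.2588 sinα=-0.9659 | (8,2) | tMaxX 3.2455 tMaxY 0.7454 | tΔX 3.8637 tΔY 1.0353
    t=0.7454 [y] (8,1)
    t=1.7807 [y] (8,0) — stop
  → r_7 = 1.7807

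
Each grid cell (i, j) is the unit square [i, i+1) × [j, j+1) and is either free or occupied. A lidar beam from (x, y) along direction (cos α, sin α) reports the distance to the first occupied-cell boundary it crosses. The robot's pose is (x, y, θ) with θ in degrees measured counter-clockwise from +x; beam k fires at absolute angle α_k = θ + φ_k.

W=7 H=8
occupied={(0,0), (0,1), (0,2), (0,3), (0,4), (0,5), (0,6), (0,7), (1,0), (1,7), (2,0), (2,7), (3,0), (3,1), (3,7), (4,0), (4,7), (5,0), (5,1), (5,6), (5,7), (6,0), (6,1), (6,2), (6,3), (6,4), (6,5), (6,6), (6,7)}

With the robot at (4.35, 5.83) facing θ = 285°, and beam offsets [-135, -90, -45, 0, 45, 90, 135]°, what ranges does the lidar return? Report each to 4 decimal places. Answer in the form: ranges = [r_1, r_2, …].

ranges = [2.3400, 3.4682, 5.5772, 3.9651, 1.9053, 0.6729, 1.3000]

beam 1: φ=-135°, α=150°
  d=(-0.8660,0.5000)  start (4,5)  tX=0.4041 tY=0.3400  stride 1/|dx|=1.1547 1/|dy|=2.0000
    cross y-line → (4,6), t=0.3400
    cross x-line → (3,6), t=0.4041
    cross x-line → (2,6), t=1.5588
    cross y-line → (2,7), t=2.3400 (wall)
  → r_1 = 2.3400
beam 2: φ=-90°, α=195°
  d=(-0.9659,-0.2588)  start (4,5)  tX=0.3623 tY=3.2069  stride 1/|dx|=1.0353 1/|dy|=3.8637
    cross x-line → (3,5), t=0.3623
    cross x-line → (2,5), t=1.3976
    cross x-line → (1,5), t=2.4329
    cross y-line → (1,4), t=3.2069
    cross x-line → (0,4), t=3.4682 (wall)
  → r_2 = 3.4682
beam 3: φ=-45°, α=240°
  d=(-0.5000,-0.8660)  start (4,5)  tX=0.7000 tY=0.9584  stride 1/|dx|=2.0000 1/|dy|=1.1547
    cross x-line → (3,5), t=0.7000
    cross y-line → (3,4), t=0.9584
    cross y-line → (3,3), t=2.1131
    cross x-line → (2,3), t=2.7000
    cross y-line → (2,2), t=3.2678
    cross y-line → (2,1), t=4.4225
    cross x-line → (1,1), t=4.7000
    cross y-line → (1,0), t=5.5772 (wall)
  → r_3 = 5.5772
beam 4: φ=0°, α=285°
  d=(0.2588,-0.9659)  start (4,5)  tX=2.5114 tY=0.8593  stride 1/|dx|=3.8637 1/|dy|=1.0353
    cross y-line → (4,4), t=0.8593
    cross y-line → (4,3), t=1.8946
    cross x-line → (5,3), t=2.5114
    cross y-line → (5,2), t=2.9298
    cross y-line → (5,1), t=3.9651 (wall)
  → r_4 = 3.9651
beam 5: φ=45°, α=330°
  d=(0.8660,-0.5000)  start (4,5)  tX=0.7506 tY=1.6600  stride 1/|dx|=1.1547 1/|dy|=2.0000
    cross x-line → (5,5), t=0.7506
    cross y-line → (5,4), t=1.6600
    cross x-line → (6,4), t=1.9053 (wall)
  → r_5 = 1.9053
beam 6: φ=90°, α=15°
  d=(0.9659,0.2588)  start (4,5)  tX=0.6729 tY=0.6568  stride 1/|dx|=1.0353 1/|dy|=3.8637
    cross y-line → (4,6), t=0.6568
    cross x-line → (5,6), t=0.6729 (wall)
  → r_6 = 0.6729
beam 7: φ=135°, α=60°
  d=(0.5000,0.8660)  start (4,5)  tX=1.3000 tY=0.1963  stride 1/|dx|=2.0000 1/|dy|=1.1547
    cross y-line → (4,6), t=0.1963
    cross x-line → (5,6), t=1.3000 (wall)
  → r_7 = 1.3000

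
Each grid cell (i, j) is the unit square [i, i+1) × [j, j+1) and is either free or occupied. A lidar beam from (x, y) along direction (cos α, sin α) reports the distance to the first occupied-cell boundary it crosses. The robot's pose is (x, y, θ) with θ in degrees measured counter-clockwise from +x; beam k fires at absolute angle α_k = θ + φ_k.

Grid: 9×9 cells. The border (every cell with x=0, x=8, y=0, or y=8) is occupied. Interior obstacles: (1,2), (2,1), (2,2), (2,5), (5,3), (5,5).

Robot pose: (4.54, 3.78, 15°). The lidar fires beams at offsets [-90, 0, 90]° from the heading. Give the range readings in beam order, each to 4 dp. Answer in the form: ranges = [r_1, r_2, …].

ranges = [2.8781, 0.4762, 4.3689]

beam 1: φ=-90°, α=285°
  dir = (cos 285°, sin 285°) = (0.2588, -0.9659); from cell (4,3)
  next x-line at t=1.7773, next y-line at t=0.8075; Δt_x=3.8637, Δt_y=1.0353
    y: enter (4,2) at t=0.8075
    x: enter (5,2) at t=1.7773
    y: enter (5,1) at t=1.8428
    y: enter (5,0) at t=2.8781 ← occupied
  → r_1 = 2.8781
beam 2: φ=0°, α=15°
  dir = (cos 15°, sin 15°) = (0.9659, 0.2588); from cell (4,3)
  next x-line at t=0.4762, next y-line at t=0.8500; Δt_x=1.0353, Δt_y=3.8637
    x: enter (5,3) at t=0.4762 ← occupied
  → r_2 = 0.4762
beam 3: φ=90°, α=105°
  dir = (cos 105°, sin 105°) = (-0.2588, 0.9659); from cell (4,3)
  next x-line at t=2.0864, next y-line at t=0.2278; Δt_x=3.8637, Δt_y=1.0353
    y: enter (4,4) at t=0.2278
    y: enter (4,5) at t=1.2630
    x: enter (3,5) at t=2.0864
    y: enter (3,6) at t=2.2983
    y: enter (3,7) at t=3.3336
    y: enter (3,8) at t=4.3689 ← occupied
  → r_3 = 4.3689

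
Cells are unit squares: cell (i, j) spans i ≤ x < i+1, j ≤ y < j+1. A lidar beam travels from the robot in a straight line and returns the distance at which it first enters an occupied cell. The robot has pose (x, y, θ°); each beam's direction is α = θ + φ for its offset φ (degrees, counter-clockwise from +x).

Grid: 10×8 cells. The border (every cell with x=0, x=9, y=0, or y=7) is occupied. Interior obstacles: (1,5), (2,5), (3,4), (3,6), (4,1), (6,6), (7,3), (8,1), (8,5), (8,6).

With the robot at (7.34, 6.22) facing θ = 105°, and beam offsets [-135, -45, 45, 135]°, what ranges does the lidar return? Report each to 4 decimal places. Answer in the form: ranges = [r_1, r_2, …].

ranges = [0.7621, 0.9007, 0.3926, 4.8728]

beam 1: φ=-135°, α=330°
  direction (0.8660, -0.5000); cell (7,6); t to first gridline: x 0.7621, y 0.4400 (then +1.1547 / +2.0000)
    (7,5) via y @ 0.4400
    (8,5) via x @ 0.7621  # hit
  → r_1 = 0.7621
beam 2: φ=-45°, α=60°
  direction (0.5000, 0.8660); cell (7,6); t to first gridline: x 1.3200, y 0.9007 (then +2.0000 / +1.1547)
    (7,7) via y @ 0.9007  # hit
  → r_2 = 0.9007
beam 3: φ=45°, α=150°
  direction (-0.8660, 0.5000); cell (7,6); t to first gridline: x 0.3926, y 1.5600 (then +1.1547 / +2.0000)
    (6,6) via x @ 0.3926  # hit
  → r_3 = 0.3926
beam 4: φ=135°, α=240°
  direction (-0.5000, -0.8660); cell (7,6); t to first gridline: x 0.6800, y 0.2540 (then +2.0000 / +1.1547)
    (7,5) via y @ 0.2540
    (6,5) via x @ 0.6800
    (6,4) via y @ 1.4087
    (6,3) via y @ 2.5634
    (5,3) via x @ 2.6800
    (5,2) via y @ 3.7181
    (4,2) via x @ 4.6800
    (4,1) via y @ 4.8728  # hit
  → r_4 = 4.8728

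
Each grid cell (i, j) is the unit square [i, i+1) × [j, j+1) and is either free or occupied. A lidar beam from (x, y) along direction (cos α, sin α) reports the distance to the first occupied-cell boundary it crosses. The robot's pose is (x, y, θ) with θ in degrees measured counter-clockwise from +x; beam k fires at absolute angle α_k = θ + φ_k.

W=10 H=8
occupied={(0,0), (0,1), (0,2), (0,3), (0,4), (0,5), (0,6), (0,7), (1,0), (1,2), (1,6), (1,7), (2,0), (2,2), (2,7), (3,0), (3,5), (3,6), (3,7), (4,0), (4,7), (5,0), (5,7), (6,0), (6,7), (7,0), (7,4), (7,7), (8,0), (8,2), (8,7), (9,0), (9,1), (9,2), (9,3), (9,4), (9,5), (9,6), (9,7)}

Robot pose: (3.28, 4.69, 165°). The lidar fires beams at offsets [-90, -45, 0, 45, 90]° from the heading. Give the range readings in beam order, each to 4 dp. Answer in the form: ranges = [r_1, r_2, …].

ranges = [0.3209, 0.3580, 2.3604, 2.6327, 1.7496]

beam 1: φ=-90°, α=75°
  direction (0.2588, 0.9659); cell (3,4); t to first gridline: x 2.7819, y 0.3209 (then +3.8637 / +1.0353)
    (3,5) via y @ 0.3209  # hit
  → r_1 = 0.3209
beam 2: φ=-45°, α=120°
  direction (-0.5000, 0.8660); cell (3,4); t to first gridline: x 0.5600, y 0.3580 (then +2.0000 / +1.1547)
    (3,5) via y @ 0.3580  # hit
  → r_2 = 0.3580
beam 3: φ=0°, α=165°
  direction (-0.9659, 0.2588); cell (3,4); t to first gridline: x 0.2899, y 1.1977 (then +1.0353 / +3.8637)
    (2,4) via x @ 0.2899
    (2,5) via y @ 1.1977
    (1,5) via x @ 1.3252
    (0,5) via x @ 2.3604  # hit
  → r_3 = 2.3604
beam 4: φ=45°, α=210°
  direction (-0.8660, -0.5000); cell (3,4); t to first gridline: x 0.3233, y 1.3800 (then +1.1547 / +2.0000)
    (2,4) via x @ 0.3233
    (2,3) via y @ 1.3800
    (1,3) via x @ 1.4780
    (0,3) via x @ 2.6327  # hit
  → r_4 = 2.6327
beam 5: φ=90°, α=255°
  direction (-0.2588, -0.9659); cell (3,4); t to first gridline: x 1.0818, y 0.7143 (then +3.8637 / +1.0353)
    (3,3) via y @ 0.7143
    (2,3) via x @ 1.0818
    (2,2) via y @ 1.7496  # hit
  → r_5 = 1.7496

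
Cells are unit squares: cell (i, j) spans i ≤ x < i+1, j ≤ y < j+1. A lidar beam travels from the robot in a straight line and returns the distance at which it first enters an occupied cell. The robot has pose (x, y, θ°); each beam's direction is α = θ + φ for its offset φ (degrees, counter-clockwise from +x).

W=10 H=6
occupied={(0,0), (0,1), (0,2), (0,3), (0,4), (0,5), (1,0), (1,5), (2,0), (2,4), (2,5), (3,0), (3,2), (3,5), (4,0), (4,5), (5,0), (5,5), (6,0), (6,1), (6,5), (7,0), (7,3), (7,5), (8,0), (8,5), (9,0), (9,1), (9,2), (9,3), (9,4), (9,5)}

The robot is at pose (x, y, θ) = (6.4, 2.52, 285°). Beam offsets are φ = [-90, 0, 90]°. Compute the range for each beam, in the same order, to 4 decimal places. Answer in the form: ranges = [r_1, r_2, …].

beam 1: φ=-90°, α=195°
  dir = (cos 195°, sin 195°) = (-0.9659, -0.2588); from cell (6,2)
  next x-line at t=0.4141, next y-line at t=2.0091; Δt_x=1.0353, Δt_y=3.8637
    x: enter (5,2) at t=0.4141
    x: enter (4,2) at t=1.4494
    y: enter (4,1) at t=2.0091
    x: enter (3,1) at t=2.4847
    x: enter (2,1) at t=3.5199
    x: enter (1,1) at t=4.5552
    x: enter (0,1) at t=5.5905 ← occupied
  → r_1 = 5.5905
beam 2: φ=0°, α=285°
  dir = (cos 285°, sin 285°) = (0.2588, -0.9659); from cell (6,2)
  next x-line at t=2.3182, next y-line at t=0.5383; Δt_x=3.8637, Δt_y=1.0353
    y: enter (6,1) at t=0.5383 ← occupied
  → r_2 = 0.5383
beam 3: φ=90°, α=15°
  dir = (cos 15°, sin 15°) = (0.9659, 0.2588); from cell (6,2)
  next x-line at t=0.6212, next y-line at t=1.8546; Δt_x=1.0353, Δt_y=3.8637
    x: enter (7,2) at t=0.6212
    x: enter (8,2) at t=1.6564
    y: enter (8,3) at t=1.8546
    x: enter (9,3) at t=2.6917 ← occupied
  → r_3 = 2.6917

ranges = [5.5905, 0.5383, 2.6917]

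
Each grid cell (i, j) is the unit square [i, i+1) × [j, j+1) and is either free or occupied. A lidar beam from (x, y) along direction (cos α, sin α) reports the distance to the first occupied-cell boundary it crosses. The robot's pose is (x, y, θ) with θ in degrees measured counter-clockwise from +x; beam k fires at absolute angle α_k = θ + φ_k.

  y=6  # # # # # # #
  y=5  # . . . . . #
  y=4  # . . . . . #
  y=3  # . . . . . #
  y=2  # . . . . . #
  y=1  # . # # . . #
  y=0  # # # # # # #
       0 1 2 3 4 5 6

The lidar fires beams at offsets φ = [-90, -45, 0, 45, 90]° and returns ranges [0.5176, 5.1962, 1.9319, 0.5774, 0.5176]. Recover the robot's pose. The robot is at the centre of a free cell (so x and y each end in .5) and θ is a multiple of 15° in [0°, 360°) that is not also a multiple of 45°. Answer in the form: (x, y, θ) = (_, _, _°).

(x, y, θ) = (1.5, 1.5, 105°)

Candidates: 23 free-cell centres × 16 headings = 368 poses. Raycast each; keep the one whose scan matches to 4 dp.
  (5.5, 3.5, 240°): beam 1 = 5.0000 ≠ 0.5176 ✗
  (4.5, 5.5, 15°): beam 1 = 4.6587 ≠ 0.5176 ✗
  (1.5, 3.5, 75°): beam 1 = 4.6587 ≠ 0.5176 ✗
  (5.5, 5.5, 165°): beam 2 = 0.5774 ≠ 5.1962 ✗
  …
  (1.5, 1.5, 105°): r_1=0.5176, r_2=5.1962, r_3=1.9319, r_4=0.5774, r_5=0.5176 — all match ✓
Unique over the lattice → pose = (1.5, 1.5, 105°).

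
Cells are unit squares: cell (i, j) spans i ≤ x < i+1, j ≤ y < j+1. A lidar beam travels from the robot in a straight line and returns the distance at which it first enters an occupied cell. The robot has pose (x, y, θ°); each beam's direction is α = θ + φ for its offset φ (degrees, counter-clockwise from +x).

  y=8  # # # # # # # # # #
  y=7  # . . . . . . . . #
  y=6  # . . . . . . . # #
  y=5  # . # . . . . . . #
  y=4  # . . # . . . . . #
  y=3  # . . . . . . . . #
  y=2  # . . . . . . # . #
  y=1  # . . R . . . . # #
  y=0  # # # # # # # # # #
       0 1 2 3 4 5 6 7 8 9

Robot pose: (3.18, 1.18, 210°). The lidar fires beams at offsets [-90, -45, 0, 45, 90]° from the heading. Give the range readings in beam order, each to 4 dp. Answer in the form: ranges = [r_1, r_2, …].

beam 1: φ=-90°, α=120°
  direction (-0.5000, 0.8660); cell (3,1); t to first gridline: x 0.3600, y 0.9469 (then +2.0000 / +1.1547)
    (2,1) via x @ 0.3600
    (2,2) via y @ 0.9469
    (2,3) via y @ 2.1016
    (1,3) via x @ 2.3600
    (1,4) via y @ 3.2563
    (0,4) via x @ 4.3600  # hit
  → r_1 = 4.3600
beam 2: φ=-45°, α=165°
  direction (-0.9659, 0.2588); cell (3,1); t to first gridline: x 0.1863, y 3.1682 (then +1.0353 / +3.8637)
    (2,1) via x @ 0.1863
    (1,1) via x @ 1.2216
    (0,1) via x @ 2.2569  # hit
  → r_2 = 2.2569
beam 3: φ=0°, α=210°
  direction (-0.8660, -0.5000); cell (3,1); t to first gridline: x 0.2078, y 0.3600 (then +1.1547 / +2.0000)
    (2,1) via x @ 0.2078
    (2,0) via y @ 0.3600  # hit
  → r_3 = 0.3600
beam 4: φ=45°, α=255°
  direction (-0.2588, -0.9659); cell (3,1); t to first gridline: x 0.6955, y 0.1863 (then +3.8637 / +1.0353)
    (3,0) via y @ 0.1863  # hit
  → r_4 = 0.1863
beam 5: φ=90°, α=300°
  direction (0.5000, -0.8660); cell (3,1); t to first gridline: x 1.6400, y 0.2078 (then +2.0000 / +1.1547)
    (3,0) via y @ 0.2078  # hit
  → r_5 = 0.2078

ranges = [4.3600, 2.2569, 0.3600, 0.1863, 0.2078]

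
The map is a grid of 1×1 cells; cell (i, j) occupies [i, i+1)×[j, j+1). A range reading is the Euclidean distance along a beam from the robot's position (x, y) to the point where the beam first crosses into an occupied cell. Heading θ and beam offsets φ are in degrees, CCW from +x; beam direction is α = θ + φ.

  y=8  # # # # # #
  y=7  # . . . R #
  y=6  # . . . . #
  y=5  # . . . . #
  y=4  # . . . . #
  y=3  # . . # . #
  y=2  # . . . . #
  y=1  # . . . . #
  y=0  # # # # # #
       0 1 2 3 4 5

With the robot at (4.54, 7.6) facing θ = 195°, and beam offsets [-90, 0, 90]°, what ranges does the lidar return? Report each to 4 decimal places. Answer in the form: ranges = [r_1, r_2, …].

ranges = [0.4141, 3.6649, 1.7773]

beam 1: φ=-90°, α=105°
  dir = (cos 105°, sin 105°) = (-0.2588, 0.9659); from cell (4,7)
  next x-line at t=2.0864, next y-line at t=0.4141; Δt_x=3.8637, Δt_y=1.0353
    y: enter (4,8) at t=0.4141 ← occupied
  → r_1 = 0.4141
beam 2: φ=0°, α=195°
  dir = (cos 195°, sin 195°) = (-0.9659, -0.2588); from cell (4,7)
  next x-line at t=0.5590, next y-line at t=2.3182; Δt_x=1.0353, Δt_y=3.8637
    x: enter (3,7) at t=0.5590
    x: enter (2,7) at t=1.5943
    y: enter (2,6) at t=2.3182
    x: enter (1,6) at t=2.6296
    x: enter (0,6) at t=3.6649 ← occupied
  → r_2 = 3.6649
beam 3: φ=90°, α=285°
  dir = (cos 285°, sin 285°) = (0.2588, -0.9659); from cell (4,7)
  next x-line at t=1.7773, next y-line at t=0.6212; Δt_x=3.8637, Δt_y=1.0353
    y: enter (4,6) at t=0.6212
    y: enter (4,5) at t=1.6564
    x: enter (5,5) at t=1.7773 ← occupied
  → r_3 = 1.7773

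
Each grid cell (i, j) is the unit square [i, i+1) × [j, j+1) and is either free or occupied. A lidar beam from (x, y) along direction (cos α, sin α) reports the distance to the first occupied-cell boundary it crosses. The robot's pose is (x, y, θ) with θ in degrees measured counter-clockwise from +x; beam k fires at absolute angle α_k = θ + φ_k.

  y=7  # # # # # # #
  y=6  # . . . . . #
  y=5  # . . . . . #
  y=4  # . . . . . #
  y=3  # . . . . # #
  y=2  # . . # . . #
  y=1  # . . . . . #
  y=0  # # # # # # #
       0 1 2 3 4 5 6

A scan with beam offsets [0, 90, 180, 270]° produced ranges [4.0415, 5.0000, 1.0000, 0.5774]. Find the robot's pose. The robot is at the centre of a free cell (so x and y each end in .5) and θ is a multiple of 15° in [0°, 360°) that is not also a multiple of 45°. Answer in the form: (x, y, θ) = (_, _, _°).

Enumerate (i+0.5, j+0.5, θ) over the 28 free cells and 16 admissible headings. For each, cast all 4 beams and compare to the given ranges.
  (4.5, 4.5, 330°): beam 1 = 1.0000 ≠ 4.0415 ✗
  (1.5, 2.5, 195°): beam 1 = 0.5176 ≠ 4.0415 ✗
  (3.5, 3.5, 105°): beam 1 = 3.6235 ≠ 4.0415 ✗
  …
  (1.5, 4.5, 300°): r_1=4.0415, r_2=5.0000, r_3=1.0000, r_4=0.5774 — all match ✓
Only this pose fits every beam.

(x, y, θ) = (1.5, 4.5, 300°)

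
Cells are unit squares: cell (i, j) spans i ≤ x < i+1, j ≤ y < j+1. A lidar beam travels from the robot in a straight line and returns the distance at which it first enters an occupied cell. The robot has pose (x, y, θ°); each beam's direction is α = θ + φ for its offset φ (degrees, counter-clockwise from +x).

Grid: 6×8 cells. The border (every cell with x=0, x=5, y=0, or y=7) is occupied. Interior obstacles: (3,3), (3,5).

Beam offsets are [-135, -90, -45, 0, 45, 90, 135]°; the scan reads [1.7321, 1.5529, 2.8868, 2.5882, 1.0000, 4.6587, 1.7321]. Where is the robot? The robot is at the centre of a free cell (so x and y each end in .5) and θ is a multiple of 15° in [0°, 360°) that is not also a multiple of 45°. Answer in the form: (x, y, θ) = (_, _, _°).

Candidates: 22 free-cell centres × 16 headings = 352 poses. Raycast each; keep the one whose scan matches to 4 dp.
  (4.5, 2.5, 30°): beam 1 = 1.5529 ≠ 1.7321 ✗
  (4.5, 6.5, 60°): beam 1 = 1.9319 ≠ 1.7321 ✗
  (3.5, 2.5, 165°): beam 2 = 0.5176 ≠ 1.5529 ✗
  …
  (2.5, 2.5, 15°): r_1=1.7321, r_2=1.5529, r_3=2.8868, r_4=2.5882, r_5=1.0000, r_6=4.6587, r_7=1.7321 — all match ✓
Only this pose fits every beam.

(x, y, θ) = (2.5, 2.5, 15°)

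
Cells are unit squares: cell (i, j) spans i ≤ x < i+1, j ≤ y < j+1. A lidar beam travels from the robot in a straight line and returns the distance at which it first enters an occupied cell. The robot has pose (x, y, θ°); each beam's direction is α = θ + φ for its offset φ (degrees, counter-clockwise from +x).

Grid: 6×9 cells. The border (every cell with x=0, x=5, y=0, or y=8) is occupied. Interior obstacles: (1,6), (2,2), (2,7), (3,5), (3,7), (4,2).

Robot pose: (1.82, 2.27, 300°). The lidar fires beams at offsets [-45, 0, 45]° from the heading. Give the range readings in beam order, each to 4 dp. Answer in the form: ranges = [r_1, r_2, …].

beam 1: φ=-45°, α=255°
  d=(-0.2588,-0.9659)  start (1,2)  tX=3.1682 tY=0.2795  stride 1/|dx|=3.8637 1/|dy|=1.0353
    cross y-line → (1,1), t=0.2795
    cross y-line → (1,0), t=1.3148 (wall)
  → r_1 = 1.3148
beam 2: φ=0°, α=300°
  d=(0.5000,-0.8660)  start (1,2)  tX=0.3600 tY=0.3118  stride 1/|dx|=2.0000 1/|dy|=1.1547
    cross y-line → (1,1), t=0.3118
    cross x-line → (2,1), t=0.3600
    cross y-line → (2,0), t=1.4665 (wall)
  → r_2 = 1.4665
beam 3: φ=45°, α=345°
  d=(0.9659,-0.2588)  start (1,2)  tX=0.1863 tY=1.0432  stride 1/|dx|=1.0353 1/|dy|=3.8637
    cross x-line → (2,2), t=0.1863 (wall)
  → r_3 = 0.1863

ranges = [1.3148, 1.4665, 0.1863]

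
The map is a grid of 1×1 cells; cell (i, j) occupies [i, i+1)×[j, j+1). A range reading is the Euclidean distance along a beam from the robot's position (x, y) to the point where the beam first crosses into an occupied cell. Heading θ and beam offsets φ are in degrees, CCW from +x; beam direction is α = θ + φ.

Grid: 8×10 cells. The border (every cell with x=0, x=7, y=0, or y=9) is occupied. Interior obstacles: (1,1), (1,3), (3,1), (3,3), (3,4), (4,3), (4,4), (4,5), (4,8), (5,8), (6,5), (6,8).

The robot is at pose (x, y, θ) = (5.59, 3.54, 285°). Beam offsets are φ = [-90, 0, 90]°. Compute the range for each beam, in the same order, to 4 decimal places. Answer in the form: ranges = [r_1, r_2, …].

ranges = [0.6108, 2.6296, 1.4597]

beam 1: φ=-90°, α=195°
  cosα=-0.9659 sinα=-0.2588 | (5,3) | tMaxX 0.6108 tMaxY 2.0864 | tΔX 1.0353 tΔY 3.8637
    t=0.6108 [x] (4,3) — stop
  → r_1 = 0.6108
beam 2: φ=0°, α=285°
  cosα=0.2588 sinα=-0.9659 | (5,3) | tMaxX 1.5841 tMaxY 0.5590 | tΔX 3.8637 tΔY 1.0353
    t=0.5590 [y] (5,2)
    t=1.5841 [x] (6,2)
    t=1.5943 [y] (6,1)
    t=2.6296 [y] (6,0) — stop
  → r_2 = 2.6296
beam 3: φ=90°, α=15°
  cosα=0.9659 sinα=0.2588 | (5,3) | tMaxX 0.4245 tMaxY 1.7773 | tΔX 1.0353 tΔY 3.8637
    t=0.4245 [x] (6,3)
    t=1.4597 [x] (7,3) — stop
  → r_3 = 1.4597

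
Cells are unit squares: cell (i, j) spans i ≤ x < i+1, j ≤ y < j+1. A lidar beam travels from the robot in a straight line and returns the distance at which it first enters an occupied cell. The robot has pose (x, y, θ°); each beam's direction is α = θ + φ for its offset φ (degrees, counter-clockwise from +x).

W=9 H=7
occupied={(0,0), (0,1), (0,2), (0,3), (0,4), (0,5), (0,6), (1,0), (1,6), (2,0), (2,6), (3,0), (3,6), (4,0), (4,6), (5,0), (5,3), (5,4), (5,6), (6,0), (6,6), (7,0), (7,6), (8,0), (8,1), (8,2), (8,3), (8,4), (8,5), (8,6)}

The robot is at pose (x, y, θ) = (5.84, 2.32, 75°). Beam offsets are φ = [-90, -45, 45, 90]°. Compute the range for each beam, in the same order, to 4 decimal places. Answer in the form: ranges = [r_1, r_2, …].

ranges = [2.2362, 2.4942, 0.7852, 5.0107]

beam 1: φ=-90°, α=345°
  direction (0.9659, -0.2588); cell (5,2); t to first gridline: x 0.1656, y 1.2364 (then +1.0353 / +3.8637)
    (6,2) via x @ 0.1656
    (7,2) via x @ 1.2009
    (7,1) via y @ 1.2364
    (8,1) via x @ 2.2362  # hit
  → r_1 = 2.2362
beam 2: φ=-45°, α=30°
  direction (0.8660, 0.5000); cell (5,2); t to first gridline: x 0.1848, y 1.3600 (then +1.1547 / +2.0000)
    (6,2) via x @ 0.1848
    (7,2) via x @ 1.3395
    (7,3) via y @ 1.3600
    (8,3) via x @ 2.4942  # hit
  → r_2 = 2.4942
beam 3: φ=45°, α=120°
  direction (-0.5000, 0.8660); cell (5,2); t to first gridline: x 1.6800, y 0.7852 (then +2.0000 / +1.1547)
    (5,3) via y @ 0.7852  # hit
  → r_3 = 0.7852
beam 4: φ=90°, α=165°
  direction (-0.9659, 0.2588); cell (5,2); t to first gridline: x 0.8696, y 2.6273 (then +1.0353 / +3.8637)
    (4,2) via x @ 0.8696
    (3,2) via x @ 1.9049
    (3,3) via y @ 2.6273
    (2,3) via x @ 2.9402
    (1,3) via x @ 3.9755
    (0,3) via x @ 5.0107  # hit
  → r_4 = 5.0107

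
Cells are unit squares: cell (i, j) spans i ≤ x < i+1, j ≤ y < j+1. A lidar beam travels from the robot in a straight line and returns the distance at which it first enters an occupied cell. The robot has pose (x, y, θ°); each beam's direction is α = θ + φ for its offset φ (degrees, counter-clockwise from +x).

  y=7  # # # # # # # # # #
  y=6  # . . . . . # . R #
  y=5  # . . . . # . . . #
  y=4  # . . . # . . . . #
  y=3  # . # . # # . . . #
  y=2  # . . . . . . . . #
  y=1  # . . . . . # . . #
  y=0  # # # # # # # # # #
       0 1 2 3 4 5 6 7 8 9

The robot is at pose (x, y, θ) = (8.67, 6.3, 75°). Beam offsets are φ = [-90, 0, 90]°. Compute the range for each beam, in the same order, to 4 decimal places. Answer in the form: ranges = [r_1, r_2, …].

beam 1: φ=-90°, α=345°
  cosα=0.9659 sinα=-0.2588 | (8,6) | tMaxX 0.3416 tMaxY 1.1591 | tΔX 1.0353 tΔY 3.8637
    t=0.3416 [x] (9,6) — stop
  → r_1 = 0.3416
beam 2: φ=0°, α=75°
  cosα=0.2588 sinα=0.9659 | (8,6) | tMaxX 1.2750 tMaxY 0.7247 | tΔX 3.8637 tΔY 1.0353
    t=0.7247 [y] (8,7) — stop
  → r_2 = 0.7247
beam 3: φ=90°, α=165°
  cosα=-0.9659 sinα=0.2588 | (8,6) | tMaxX 0.6936 tMaxY 2.7046 | tΔX 1.0353 tΔY 3.8637
    t=0.6936 [x] (7,6)
    t=1.7289 [x] (6,6) — stop
  → r_3 = 1.7289

ranges = [0.3416, 0.7247, 1.7289]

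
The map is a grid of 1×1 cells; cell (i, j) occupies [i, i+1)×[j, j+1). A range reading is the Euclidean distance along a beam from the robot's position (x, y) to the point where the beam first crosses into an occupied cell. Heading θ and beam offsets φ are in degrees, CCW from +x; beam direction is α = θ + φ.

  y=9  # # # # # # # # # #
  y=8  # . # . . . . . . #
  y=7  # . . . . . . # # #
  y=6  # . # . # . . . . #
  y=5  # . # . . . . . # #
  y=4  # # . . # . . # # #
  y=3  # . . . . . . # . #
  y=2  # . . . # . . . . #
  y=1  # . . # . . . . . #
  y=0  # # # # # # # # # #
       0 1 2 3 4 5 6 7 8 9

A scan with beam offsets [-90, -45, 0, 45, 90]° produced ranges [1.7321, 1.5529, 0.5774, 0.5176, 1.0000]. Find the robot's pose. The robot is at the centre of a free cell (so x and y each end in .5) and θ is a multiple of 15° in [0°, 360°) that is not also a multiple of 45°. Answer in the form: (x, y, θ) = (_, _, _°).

The pose lattice has 50·16 = 800 candidates. Test each by forward raycasting.
  (1.5, 2.5, 345°): beam 1 = 1.5529 ≠ 1.7321 ✗
  (7.5, 1.5, 105°): beam 1 = 1.5529 ≠ 1.7321 ✗
  (1.5, 8.5, 60°): beam 1 = 0.5774 ≠ 1.7321 ✗
  (8.5, 2.5, 120°): beam 1 = 0.5774 ≠ 1.7321 ✗
  …
  (8.5, 2.5, 330°): r_1=1.7321, r_2=1.5529, r_3=0.5774, r_4=0.5176, r_5=1.0000 — all match ✓
Unique over the lattice → pose = (8.5, 2.5, 330°).

(x, y, θ) = (8.5, 2.5, 330°)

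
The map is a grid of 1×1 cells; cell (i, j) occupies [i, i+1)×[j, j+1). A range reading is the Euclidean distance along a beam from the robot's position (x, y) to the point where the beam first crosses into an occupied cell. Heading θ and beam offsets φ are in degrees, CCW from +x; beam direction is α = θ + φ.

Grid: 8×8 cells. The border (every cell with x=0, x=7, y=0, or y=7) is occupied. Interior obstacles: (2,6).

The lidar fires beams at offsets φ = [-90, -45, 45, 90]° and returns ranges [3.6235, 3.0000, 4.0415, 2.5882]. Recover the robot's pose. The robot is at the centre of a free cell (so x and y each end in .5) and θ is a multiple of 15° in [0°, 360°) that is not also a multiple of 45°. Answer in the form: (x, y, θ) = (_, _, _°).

(x, y, θ) = (4.5, 3.5, 165°)

The pose lattice has 35·16 = 560 candidates. Test each by forward raycasting.
  (5.5, 2.5, 150°): beam 1 = 3.0000 ≠ 3.6235 ✗
  (1.5, 2.5, 60°): beam 1 = 3.0000 ≠ 3.6235 ✗
  (3.5, 2.5, 240°): beam 1 = 2.8868 ≠ 3.6235 ✗
  (4.5, 6.5, 195°): beam 1 = 0.5176 ≠ 3.6235 ✗
  …
  (4.5, 3.5, 165°): r_1=3.6235, r_2=3.0000, r_3=4.0415, r_4=2.5882 — all match ✓
Only this pose fits every beam.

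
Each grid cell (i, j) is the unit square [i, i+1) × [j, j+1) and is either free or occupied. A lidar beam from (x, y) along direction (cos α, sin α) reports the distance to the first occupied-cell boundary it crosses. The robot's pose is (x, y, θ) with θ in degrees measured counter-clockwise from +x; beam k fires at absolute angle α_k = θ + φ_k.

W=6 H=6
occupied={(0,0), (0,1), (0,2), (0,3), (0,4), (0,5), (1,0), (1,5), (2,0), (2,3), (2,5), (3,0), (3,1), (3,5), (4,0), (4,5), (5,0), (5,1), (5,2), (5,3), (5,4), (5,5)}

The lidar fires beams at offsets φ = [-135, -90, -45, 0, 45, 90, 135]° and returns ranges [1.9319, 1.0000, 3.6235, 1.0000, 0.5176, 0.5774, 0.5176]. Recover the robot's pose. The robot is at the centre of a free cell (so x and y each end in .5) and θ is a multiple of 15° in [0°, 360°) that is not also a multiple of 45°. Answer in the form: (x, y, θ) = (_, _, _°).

(x, y, θ) = (1.5, 4.5, 30°)

The pose lattice has 14·16 = 224 candidates. Test each by forward raycasting.
  (4.5, 4.5, 285°): beam 1 = 1.0000 ≠ 1.9319 ✗
  (4.5, 2.5, 285°): beam 1 = 1.7321 ≠ 1.9319 ✗
  (3.5, 4.5, 255°): beam 1 = 0.5774 ≠ 1.9319 ✗
  (4.5, 3.5, 345°): beam 1 = 4.0415 ≠ 1.9319 ✗
  …
  (1.5, 4.5, 30°): r_1=1.9319, r_2=1.0000, r_3=3.6235, r_4=1.0000, r_5=0.5176, r_6=0.5774, r_7=0.5176 — all match ✓
Only this pose fits every beam.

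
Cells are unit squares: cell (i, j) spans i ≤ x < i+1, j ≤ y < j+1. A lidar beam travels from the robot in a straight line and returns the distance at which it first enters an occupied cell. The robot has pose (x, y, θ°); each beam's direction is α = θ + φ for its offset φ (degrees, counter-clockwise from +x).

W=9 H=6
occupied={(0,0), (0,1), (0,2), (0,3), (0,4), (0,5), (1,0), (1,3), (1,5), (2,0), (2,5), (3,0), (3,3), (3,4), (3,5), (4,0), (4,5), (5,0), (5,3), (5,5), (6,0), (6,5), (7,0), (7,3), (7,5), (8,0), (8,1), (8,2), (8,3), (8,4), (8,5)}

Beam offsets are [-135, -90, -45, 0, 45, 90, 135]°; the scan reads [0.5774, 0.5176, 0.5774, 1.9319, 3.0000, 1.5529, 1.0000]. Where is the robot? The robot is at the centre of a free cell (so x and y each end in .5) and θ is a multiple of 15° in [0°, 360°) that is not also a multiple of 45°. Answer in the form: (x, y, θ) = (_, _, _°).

The pose lattice has 23·16 = 368 candidates. Test each by forward raycasting.
  (7.5, 2.5, 300°): beam 1 = 1.9319 ≠ 0.5774 ✗
  (5.5, 4.5, 105°): beam 1 = 1.7321 ≠ 0.5774 ✗
  (3.5, 2.5, 165°): beam 1 = 1.7321 ≠ 0.5774 ✗
  (5.5, 1.5, 300°): beam 1 = 4.6587 ≠ 0.5774 ✗
  …
  (7.5, 2.5, 165°): r_1=0.5774, r_2=0.5176, r_3=0.5774, r_4=1.9319, r_5=3.0000, r_6=1.5529, r_7=1.0000 — all match ✓
Only this pose fits every beam.

(x, y, θ) = (7.5, 2.5, 165°)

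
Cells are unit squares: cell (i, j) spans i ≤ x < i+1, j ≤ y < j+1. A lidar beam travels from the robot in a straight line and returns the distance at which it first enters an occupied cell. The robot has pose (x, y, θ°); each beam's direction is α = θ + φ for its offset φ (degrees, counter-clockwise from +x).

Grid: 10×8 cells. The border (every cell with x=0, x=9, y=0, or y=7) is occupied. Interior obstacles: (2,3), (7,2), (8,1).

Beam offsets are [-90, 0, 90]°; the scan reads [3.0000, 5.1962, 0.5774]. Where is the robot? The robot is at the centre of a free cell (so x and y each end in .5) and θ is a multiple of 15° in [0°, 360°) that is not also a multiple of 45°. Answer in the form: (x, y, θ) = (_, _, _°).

Enumerate (i+0.5, j+0.5, θ) over the 45 free cells and 16 admissible headings. For each, cast all 3 beams and compare to the given ranges.
  (1.5, 4.5, 240°): beam 1 = 0.5774 ≠ 3.0000 ✗
  (7.5, 1.5, 15°): beam 1 = 0.5176 ≠ 3.0000 ✗
  (6.5, 6.5, 105°): beam 1 = 1.9319 ≠ 3.0000 ✗
  (3.5, 1.5, 150°): beam 1 = 6.3509 ≠ 3.0000 ✗
  …
  (4.5, 6.5, 330°): r_1=3.0000, r_2=5.1962, r_3=0.5774 — all match ✓
Only this pose fits every beam.

(x, y, θ) = (4.5, 6.5, 330°)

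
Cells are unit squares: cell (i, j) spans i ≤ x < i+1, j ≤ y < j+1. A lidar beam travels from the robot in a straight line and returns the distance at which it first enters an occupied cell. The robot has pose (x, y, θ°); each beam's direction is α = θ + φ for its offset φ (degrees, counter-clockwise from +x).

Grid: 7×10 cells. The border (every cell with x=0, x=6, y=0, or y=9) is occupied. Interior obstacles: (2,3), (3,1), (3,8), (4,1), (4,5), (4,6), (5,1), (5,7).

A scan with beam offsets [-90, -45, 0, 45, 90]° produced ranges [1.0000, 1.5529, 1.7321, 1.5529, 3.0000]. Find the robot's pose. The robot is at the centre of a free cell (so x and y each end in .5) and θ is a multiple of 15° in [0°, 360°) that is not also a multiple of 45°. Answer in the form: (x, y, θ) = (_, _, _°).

Enumerate (i+0.5, j+0.5, θ) over the 32 free cells and 16 admissible headings. For each, cast all 5 beams and compare to the given ranges.
  (4.5, 2.5, 30°): beam 1 = 0.5774 ≠ 1.0000 ✗
  (1.5, 7.5, 30°): beam 1 = 6.3509 ≠ 1.0000 ✗
  (3.5, 5.5, 345°): beam 1 = 1.9319 ≠ 1.0000 ✗
  …
  (2.5, 7.5, 150°): r_1=1.0000, r_2=1.5529, r_3=1.7321, r_4=1.5529, r_5=3.0000 — all match ✓
No second candidate reproduces the full scan.

(x, y, θ) = (2.5, 7.5, 150°)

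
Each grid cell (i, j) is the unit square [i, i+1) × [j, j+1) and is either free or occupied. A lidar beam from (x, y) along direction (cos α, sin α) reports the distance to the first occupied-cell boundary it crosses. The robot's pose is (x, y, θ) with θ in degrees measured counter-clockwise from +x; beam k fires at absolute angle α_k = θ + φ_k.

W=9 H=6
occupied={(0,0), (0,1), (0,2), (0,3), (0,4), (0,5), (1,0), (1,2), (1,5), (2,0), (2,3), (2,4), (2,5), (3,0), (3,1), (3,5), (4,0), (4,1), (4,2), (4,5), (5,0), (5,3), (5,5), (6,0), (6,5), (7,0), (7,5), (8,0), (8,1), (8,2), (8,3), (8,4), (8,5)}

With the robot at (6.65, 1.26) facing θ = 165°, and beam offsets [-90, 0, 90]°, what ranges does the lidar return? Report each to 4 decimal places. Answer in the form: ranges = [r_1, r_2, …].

ranges = [3.8719, 1.7082, 0.2692]

beam 1: φ=-90°, α=75°
  direction (0.2588, 0.9659); cell (6,1); t to first gridline: x 1.3523, y 0.7661 (then +3.8637 / +1.0353)
    (6,2) via y @ 0.7661
    (7,2) via x @ 1.3523
    (7,3) via y @ 1.8014
    (7,4) via y @ 2.8367
    (7,5) via y @ 3.8719  # hit
  → r_1 = 3.8719
beam 2: φ=0°, α=165°
  direction (-0.9659, 0.2588); cell (6,1); t to first gridline: x 0.6729, y 2.8591 (then +1.0353 / +3.8637)
    (5,1) via x @ 0.6729
    (4,1) via x @ 1.7082  # hit
  → r_2 = 1.7082
beam 3: φ=90°, α=255°
  direction (-0.2588, -0.9659); cell (6,1); t to first gridline: x 2.5114, y 0.2692 (then +3.8637 / +1.0353)
    (6,0) via y @ 0.2692  # hit
  → r_3 = 0.2692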